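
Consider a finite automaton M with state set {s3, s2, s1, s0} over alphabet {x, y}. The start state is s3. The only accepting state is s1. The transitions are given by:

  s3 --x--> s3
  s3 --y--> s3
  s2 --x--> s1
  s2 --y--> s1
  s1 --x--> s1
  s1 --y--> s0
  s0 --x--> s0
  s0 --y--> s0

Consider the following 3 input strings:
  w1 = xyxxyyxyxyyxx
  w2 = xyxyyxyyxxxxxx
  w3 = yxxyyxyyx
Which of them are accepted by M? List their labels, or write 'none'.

none

w1: Trace: s3 -x-> s3 -y-> s3 -x-> s3 -x-> s3 -y-> s3 -y-> s3 -x-> s3 -y-> s3 -x-> s3 -y-> s3 -y-> s3 -x-> s3 -x-> s3  → end s3, rejected
w2: Trace: s3 -x-> s3 -y-> s3 -x-> s3 -y-> s3 -y-> s3 -x-> s3 -y-> s3 -y-> s3 -x-> s3 -x-> s3 -x-> s3 -x-> s3 -x-> s3 -x-> s3  → end s3, rejected
w3: Trace: s3 -y-> s3 -x-> s3 -x-> s3 -y-> s3 -y-> s3 -x-> s3 -y-> s3 -y-> s3 -x-> s3  → end s3, rejected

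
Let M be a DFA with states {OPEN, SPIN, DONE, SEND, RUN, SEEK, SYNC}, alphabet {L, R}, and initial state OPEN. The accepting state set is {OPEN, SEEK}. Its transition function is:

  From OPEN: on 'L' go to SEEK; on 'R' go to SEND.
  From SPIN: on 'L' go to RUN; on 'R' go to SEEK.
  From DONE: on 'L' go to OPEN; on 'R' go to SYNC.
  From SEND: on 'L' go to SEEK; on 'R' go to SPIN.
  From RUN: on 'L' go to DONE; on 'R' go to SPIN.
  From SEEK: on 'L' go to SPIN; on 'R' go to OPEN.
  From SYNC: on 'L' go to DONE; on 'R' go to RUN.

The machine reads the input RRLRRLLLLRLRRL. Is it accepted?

Yes

start at OPEN
read 'R': OPEN → SEND
read 'R': SEND → SPIN
read 'L': SPIN → RUN
read 'R': RUN → SPIN
read 'R': SPIN → SEEK
read 'L': SEEK → SPIN
read 'L': SPIN → RUN
read 'L': RUN → DONE
read 'L': DONE → OPEN
read 'R': OPEN → SEND
read 'L': SEND → SEEK
read 'R': SEEK → OPEN
read 'R': OPEN → SEND
read 'L': SEND → SEEK
End state SEEK is accepting.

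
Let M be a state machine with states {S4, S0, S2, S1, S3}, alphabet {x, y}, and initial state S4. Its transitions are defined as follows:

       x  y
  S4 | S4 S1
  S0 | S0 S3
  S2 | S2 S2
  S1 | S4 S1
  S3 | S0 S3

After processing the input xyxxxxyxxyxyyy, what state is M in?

S1

start at S4
read 'x': S4 → S4
read 'y': S4 → S1
read 'x': S1 → S4
read 'x': S4 → S4
read 'x': S4 → S4
read 'x': S4 → S4
read 'y': S4 → S1
read 'x': S1 → S4
read 'x': S4 → S4
read 'y': S4 → S1
read 'x': S1 → S4
read 'y': S4 → S1
read 'y': S1 → S1
read 'y': S1 → S1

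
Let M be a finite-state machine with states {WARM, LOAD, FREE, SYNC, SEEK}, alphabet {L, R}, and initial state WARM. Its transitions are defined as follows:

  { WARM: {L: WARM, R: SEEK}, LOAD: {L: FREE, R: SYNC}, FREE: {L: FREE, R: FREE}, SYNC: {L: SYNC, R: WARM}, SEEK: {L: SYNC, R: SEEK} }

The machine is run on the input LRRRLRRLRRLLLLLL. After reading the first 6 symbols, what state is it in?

Trace: WARM -L-> WARM -R-> SEEK -R-> SEEK -R-> SEEK -L-> SYNC -R-> WARM
After 6 symbols: WARM.

WARM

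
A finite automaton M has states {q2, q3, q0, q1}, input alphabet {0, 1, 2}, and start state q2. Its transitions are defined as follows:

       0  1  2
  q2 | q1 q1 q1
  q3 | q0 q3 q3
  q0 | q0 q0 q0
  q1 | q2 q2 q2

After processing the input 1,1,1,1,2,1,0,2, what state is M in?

Trace: q2 -1-> q1 -1-> q2 -1-> q1 -1-> q2 -2-> q1 -1-> q2 -0-> q1 -2-> q2

q2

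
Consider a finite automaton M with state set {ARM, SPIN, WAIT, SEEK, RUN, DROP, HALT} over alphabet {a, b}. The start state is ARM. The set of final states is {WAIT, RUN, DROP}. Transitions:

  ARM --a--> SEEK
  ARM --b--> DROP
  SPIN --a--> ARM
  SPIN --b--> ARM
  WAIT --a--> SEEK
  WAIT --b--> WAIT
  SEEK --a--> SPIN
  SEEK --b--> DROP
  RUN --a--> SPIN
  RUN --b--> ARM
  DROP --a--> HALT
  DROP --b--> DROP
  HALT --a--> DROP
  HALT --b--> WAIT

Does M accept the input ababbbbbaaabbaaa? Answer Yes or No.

start at ARM
read 'a': ARM → SEEK
read 'b': SEEK → DROP
read 'a': DROP → HALT
read 'b': HALT → WAIT
read 'b': WAIT → WAIT
read 'b': WAIT → WAIT
read 'b': WAIT → WAIT
read 'b': WAIT → WAIT
read 'a': WAIT → SEEK
read 'a': SEEK → SPIN
read 'a': SPIN → ARM
read 'b': ARM → DROP
read 'b': DROP → DROP
read 'a': DROP → HALT
read 'a': HALT → DROP
read 'a': DROP → HALT
End state HALT is not accepting.

No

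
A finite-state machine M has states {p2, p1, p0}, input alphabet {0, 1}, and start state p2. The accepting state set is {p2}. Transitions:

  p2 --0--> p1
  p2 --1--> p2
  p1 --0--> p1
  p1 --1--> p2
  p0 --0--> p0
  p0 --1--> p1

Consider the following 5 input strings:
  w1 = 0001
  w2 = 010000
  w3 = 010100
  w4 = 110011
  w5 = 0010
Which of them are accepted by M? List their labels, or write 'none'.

w1, w4

w1: p2 → p1 → p1 → p1 → p2  → end p2, accepted
w2: p2 → p1 → p2 → p1 → p1 → p1 → p1  → end p1, rejected
w3: p2 → p1 → p2 → p1 → p2 → p1 → p1  → end p1, rejected
w4: p2 → p2 → p2 → p1 → p1 → p2 → p2  → end p2, accepted
w5: p2 → p1 → p1 → p2 → p1  → end p1, rejected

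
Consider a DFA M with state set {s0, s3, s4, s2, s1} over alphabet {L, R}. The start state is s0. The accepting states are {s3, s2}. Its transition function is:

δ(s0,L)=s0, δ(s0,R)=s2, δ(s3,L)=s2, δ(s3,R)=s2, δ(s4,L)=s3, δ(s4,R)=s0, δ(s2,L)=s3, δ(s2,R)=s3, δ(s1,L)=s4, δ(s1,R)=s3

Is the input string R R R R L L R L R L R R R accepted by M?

Yes

start at s0
read 'R': s0 → s2
read 'R': s2 → s3
read 'R': s3 → s2
read 'R': s2 → s3
read 'L': s3 → s2
read 'L': s2 → s3
read 'R': s3 → s2
read 'L': s2 → s3
read 'R': s3 → s2
read 'L': s2 → s3
read 'R': s3 → s2
read 'R': s2 → s3
read 'R': s3 → s2
End state s2 is accepting.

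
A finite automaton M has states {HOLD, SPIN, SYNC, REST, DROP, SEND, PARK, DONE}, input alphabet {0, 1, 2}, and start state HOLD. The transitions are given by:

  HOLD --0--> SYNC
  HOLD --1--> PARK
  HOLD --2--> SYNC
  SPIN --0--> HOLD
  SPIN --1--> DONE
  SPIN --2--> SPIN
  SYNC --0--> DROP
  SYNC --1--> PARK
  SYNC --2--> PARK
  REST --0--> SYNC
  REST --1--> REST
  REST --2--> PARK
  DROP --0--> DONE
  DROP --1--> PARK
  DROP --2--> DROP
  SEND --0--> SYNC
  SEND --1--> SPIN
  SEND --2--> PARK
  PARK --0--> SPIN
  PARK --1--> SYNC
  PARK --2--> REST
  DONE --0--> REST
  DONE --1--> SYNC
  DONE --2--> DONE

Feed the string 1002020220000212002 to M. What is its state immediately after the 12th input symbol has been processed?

DROP

HOLD → PARK → SPIN → HOLD → SYNC → DROP → DROP → DONE → DONE → DONE → REST → SYNC → DROP
After 12 symbols: DROP.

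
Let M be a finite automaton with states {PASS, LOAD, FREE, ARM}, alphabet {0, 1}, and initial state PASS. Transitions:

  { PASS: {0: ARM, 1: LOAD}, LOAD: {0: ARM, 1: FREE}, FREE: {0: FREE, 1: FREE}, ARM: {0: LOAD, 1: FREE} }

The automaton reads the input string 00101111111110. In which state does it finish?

Trace: PASS -0-> ARM -0-> LOAD -1-> FREE -0-> FREE -1-> FREE -1-> FREE -1-> FREE -1-> FREE -1-> FREE -1-> FREE -1-> FREE -1-> FREE -1-> FREE -0-> FREE

FREE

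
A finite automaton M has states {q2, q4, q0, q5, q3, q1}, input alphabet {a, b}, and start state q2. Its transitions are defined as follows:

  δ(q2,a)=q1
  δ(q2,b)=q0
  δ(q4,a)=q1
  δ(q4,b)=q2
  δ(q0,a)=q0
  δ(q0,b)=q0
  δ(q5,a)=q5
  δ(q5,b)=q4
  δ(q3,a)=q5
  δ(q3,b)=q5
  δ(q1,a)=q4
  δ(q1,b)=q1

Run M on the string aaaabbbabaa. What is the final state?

q0

start at q2
read 'a': q2 → q1
read 'a': q1 → q4
read 'a': q4 → q1
read 'a': q1 → q4
read 'b': q4 → q2
read 'b': q2 → q0
read 'b': q0 → q0
read 'a': q0 → q0
read 'b': q0 → q0
read 'a': q0 → q0
read 'a': q0 → q0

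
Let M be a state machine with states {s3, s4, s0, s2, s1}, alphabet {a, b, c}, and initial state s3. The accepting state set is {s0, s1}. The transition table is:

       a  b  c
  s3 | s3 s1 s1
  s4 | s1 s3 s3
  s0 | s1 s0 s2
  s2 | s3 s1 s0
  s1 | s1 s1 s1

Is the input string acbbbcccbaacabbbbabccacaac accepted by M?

Yes

start at s3
read 'a': s3 → s3
read 'c': s3 → s1
read 'b': s1 → s1
read 'b': s1 → s1
read 'b': s1 → s1
read 'c': s1 → s1
read 'c': s1 → s1
read 'c': s1 → s1
read 'b': s1 → s1
read 'a': s1 → s1
read 'a': s1 → s1
read 'c': s1 → s1
read 'a': s1 → s1
read 'b': s1 → s1
read 'b': s1 → s1
read 'b': s1 → s1
read 'b': s1 → s1
read 'a': s1 → s1
read 'b': s1 → s1
read 'c': s1 → s1
read 'c': s1 → s1
read 'a': s1 → s1
read 'c': s1 → s1
read 'a': s1 → s1
read 'a': s1 → s1
read 'c': s1 → s1
End state s1 is accepting.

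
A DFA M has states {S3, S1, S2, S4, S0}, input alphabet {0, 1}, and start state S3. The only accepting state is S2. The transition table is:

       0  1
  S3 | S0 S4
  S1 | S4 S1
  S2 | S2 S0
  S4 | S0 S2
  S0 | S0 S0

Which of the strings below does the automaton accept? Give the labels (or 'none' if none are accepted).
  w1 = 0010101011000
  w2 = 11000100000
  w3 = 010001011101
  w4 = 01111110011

w1:
  start at S3
  read '0': S3 → S0
  read '0': S0 → S0
  read '1': S0 → S0
  read '0': S0 → S0
  read '1': S0 → S0
  read '0': S0 → S0
  read '1': S0 → S0
  read '0': S0 → S0
  read '1': S0 → S0
  read '1': S0 → S0
  read '0': S0 → S0
  read '0': S0 → S0
  read '0': S0 → S0
  end S0, rejected
w2:
  start at S3
  read '1': S3 → S4
  read '1': S4 → S2
  read '0': S2 → S2
  read '0': S2 → S2
  read '0': S2 → S2
  read '1': S2 → S0
  read '0': S0 → S0
  read '0': S0 → S0
  read '0': S0 → S0
  read '0': S0 → S0
  read '0': S0 → S0
  end S0, rejected
w3:
  start at S3
  read '0': S3 → S0
  read '1': S0 → S0
  read '0': S0 → S0
  read '0': S0 → S0
  read '0': S0 → S0
  read '1': S0 → S0
  read '0': S0 → S0
  read '1': S0 → S0
  read '1': S0 → S0
  read '1': S0 → S0
  read '0': S0 → S0
  read '1': S0 → S0
  end S0, rejected
w4:
  start at S3
  read '0': S3 → S0
  read '1': S0 → S0
  read '1': S0 → S0
  read '1': S0 → S0
  read '1': S0 → S0
  read '1': S0 → S0
  read '1': S0 → S0
  read '0': S0 → S0
  read '0': S0 → S0
  read '1': S0 → S0
  read '1': S0 → S0
  end S0, rejected

none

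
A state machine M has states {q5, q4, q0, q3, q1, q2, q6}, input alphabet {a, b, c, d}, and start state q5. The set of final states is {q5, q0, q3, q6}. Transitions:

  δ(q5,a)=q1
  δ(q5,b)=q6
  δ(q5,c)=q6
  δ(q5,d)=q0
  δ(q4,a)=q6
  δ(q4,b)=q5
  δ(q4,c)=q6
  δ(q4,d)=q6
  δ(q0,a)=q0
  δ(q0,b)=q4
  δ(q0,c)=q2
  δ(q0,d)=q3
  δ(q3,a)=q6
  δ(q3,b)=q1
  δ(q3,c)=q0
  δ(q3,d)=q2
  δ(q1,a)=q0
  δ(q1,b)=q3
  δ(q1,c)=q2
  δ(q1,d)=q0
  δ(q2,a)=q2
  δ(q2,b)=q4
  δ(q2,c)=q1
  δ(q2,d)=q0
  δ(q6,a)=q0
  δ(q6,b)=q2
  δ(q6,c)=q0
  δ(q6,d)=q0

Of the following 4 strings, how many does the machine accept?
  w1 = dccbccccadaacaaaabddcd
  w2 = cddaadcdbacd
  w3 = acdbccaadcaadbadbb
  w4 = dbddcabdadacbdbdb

w1: Trace: q5 -d-> q0 -c-> q2 -c-> q1 -b-> q3 -c-> q0 -c-> q2 -c-> q1 -c-> q2 -a-> q2 -d-> q0 -a-> q0 -a-> q0 -c-> q2 -a-> q2 -a-> q2 -a-> q2 -a-> q2 -b-> q4 -d-> q6 -d-> q0 -c-> q2 -d-> q0  → end q0, accepted
w2: Trace: q5 -c-> q6 -d-> q0 -d-> q3 -a-> q6 -a-> q0 -d-> q3 -c-> q0 -d-> q3 -b-> q1 -a-> q0 -c-> q2 -d-> q0  → end q0, accepted
w3: Trace: q5 -a-> q1 -c-> q2 -d-> q0 -b-> q4 -c-> q6 -c-> q0 -a-> q0 -a-> q0 -d-> q3 -c-> q0 -a-> q0 -a-> q0 -d-> q3 -b-> q1 -a-> q0 -d-> q3 -b-> q1 -b-> q3  → end q3, accepted
w4: Trace: q5 -d-> q0 -b-> q4 -d-> q6 -d-> q0 -c-> q2 -a-> q2 -b-> q4 -d-> q6 -a-> q0 -d-> q3 -a-> q6 -c-> q0 -b-> q4 -d-> q6 -b-> q2 -d-> q0 -b-> q4  → end q4, rejected

3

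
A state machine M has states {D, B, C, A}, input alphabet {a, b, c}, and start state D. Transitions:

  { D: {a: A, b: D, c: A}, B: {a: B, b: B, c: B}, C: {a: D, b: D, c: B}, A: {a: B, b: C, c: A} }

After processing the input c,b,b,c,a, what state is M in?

B

Trace: D -c-> A -b-> C -b-> D -c-> A -a-> B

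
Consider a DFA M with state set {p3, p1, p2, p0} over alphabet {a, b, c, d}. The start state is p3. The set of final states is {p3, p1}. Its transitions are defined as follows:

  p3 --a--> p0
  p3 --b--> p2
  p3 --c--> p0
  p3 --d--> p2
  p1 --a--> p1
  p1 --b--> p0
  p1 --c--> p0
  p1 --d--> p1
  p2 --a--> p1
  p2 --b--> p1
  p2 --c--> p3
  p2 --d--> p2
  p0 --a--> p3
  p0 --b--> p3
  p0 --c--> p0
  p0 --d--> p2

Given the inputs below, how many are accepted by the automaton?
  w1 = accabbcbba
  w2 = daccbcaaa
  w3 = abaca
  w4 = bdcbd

3

w1:
  start at p3
  read 'a': p3 → p0
  read 'c': p0 → p0
  read 'c': p0 → p0
  read 'a': p0 → p3
  read 'b': p3 → p2
  read 'b': p2 → p1
  read 'c': p1 → p0
  read 'b': p0 → p3
  read 'b': p3 → p2
  read 'a': p2 → p1
  end p1, accepted
w2:
  start at p3
  read 'd': p3 → p2
  read 'a': p2 → p1
  read 'c': p1 → p0
  read 'c': p0 → p0
  read 'b': p0 → p3
  read 'c': p3 → p0
  read 'a': p0 → p3
  read 'a': p3 → p0
  read 'a': p0 → p3
  end p3, accepted
w3:
  start at p3
  read 'a': p3 → p0
  read 'b': p0 → p3
  read 'a': p3 → p0
  read 'c': p0 → p0
  read 'a': p0 → p3
  end p3, accepted
w4:
  start at p3
  read 'b': p3 → p2
  read 'd': p2 → p2
  read 'c': p2 → p3
  read 'b': p3 → p2
  read 'd': p2 → p2
  end p2, rejected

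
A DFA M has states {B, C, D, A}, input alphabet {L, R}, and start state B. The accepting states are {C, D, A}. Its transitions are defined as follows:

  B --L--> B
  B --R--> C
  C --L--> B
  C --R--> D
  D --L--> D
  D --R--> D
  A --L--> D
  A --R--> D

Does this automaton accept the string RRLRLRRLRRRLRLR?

Yes

start at B
read 'R': B → C
read 'R': C → D
read 'L': D → D
read 'R': D → D
read 'L': D → D
read 'R': D → D
read 'R': D → D
read 'L': D → D
read 'R': D → D
read 'R': D → D
read 'R': D → D
read 'L': D → D
read 'R': D → D
read 'L': D → D
read 'R': D → D
End state D is accepting.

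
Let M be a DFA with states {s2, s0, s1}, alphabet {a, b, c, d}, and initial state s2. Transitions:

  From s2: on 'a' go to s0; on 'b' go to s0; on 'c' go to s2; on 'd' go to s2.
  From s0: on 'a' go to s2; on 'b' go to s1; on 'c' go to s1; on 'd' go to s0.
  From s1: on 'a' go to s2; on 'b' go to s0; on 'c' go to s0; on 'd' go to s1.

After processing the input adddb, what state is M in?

s1

start at s2
read 'a': s2 → s0
read 'd': s0 → s0
read 'd': s0 → s0
read 'd': s0 → s0
read 'b': s0 → s1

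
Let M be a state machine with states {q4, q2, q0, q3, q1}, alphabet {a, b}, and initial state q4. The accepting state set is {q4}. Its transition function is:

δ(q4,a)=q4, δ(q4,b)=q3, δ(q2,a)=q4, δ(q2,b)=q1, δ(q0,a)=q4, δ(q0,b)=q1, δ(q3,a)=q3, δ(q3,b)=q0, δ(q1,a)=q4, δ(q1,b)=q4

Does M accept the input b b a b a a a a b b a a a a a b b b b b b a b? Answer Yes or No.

q4 → q3 → q0 → q4 → q3 → q3 → q3 → q3 → q3 → q0 → q1 → q4 → q4 → q4 → q4 → q4 → q3 → q0 → q1 → q4 → q3 → q0 → q4 → q3
End state q3 is not accepting.

No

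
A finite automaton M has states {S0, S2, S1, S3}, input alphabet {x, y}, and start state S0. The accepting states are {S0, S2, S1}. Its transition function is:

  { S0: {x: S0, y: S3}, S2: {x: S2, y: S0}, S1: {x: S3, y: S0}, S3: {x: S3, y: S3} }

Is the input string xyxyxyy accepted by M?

No

start at S0
read 'x': S0 → S0
read 'y': S0 → S3
read 'x': S3 → S3
read 'y': S3 → S3
read 'x': S3 → S3
read 'y': S3 → S3
read 'y': S3 → S3
End state S3 is not accepting.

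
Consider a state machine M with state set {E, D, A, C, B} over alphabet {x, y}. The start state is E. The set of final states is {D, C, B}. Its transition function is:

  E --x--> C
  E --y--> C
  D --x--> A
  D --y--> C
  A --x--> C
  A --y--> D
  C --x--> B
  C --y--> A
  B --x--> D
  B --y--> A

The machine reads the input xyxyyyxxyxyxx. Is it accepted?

Yes

Trace: E -x-> C -y-> A -x-> C -y-> A -y-> D -y-> C -x-> B -x-> D -y-> C -x-> B -y-> A -x-> C -x-> B
End state B is accepting.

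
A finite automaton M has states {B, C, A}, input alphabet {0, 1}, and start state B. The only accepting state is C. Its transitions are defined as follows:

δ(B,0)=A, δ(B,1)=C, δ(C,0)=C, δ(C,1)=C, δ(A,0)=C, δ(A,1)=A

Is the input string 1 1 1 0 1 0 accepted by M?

start at B
read '1': B → C
read '1': C → C
read '1': C → C
read '0': C → C
read '1': C → C
read '0': C → C
End state C is accepting.

Yes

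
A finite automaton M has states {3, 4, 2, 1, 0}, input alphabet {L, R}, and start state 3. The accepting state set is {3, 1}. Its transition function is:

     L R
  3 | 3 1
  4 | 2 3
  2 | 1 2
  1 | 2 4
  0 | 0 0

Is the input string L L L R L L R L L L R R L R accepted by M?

Trace: 3 -L-> 3 -L-> 3 -L-> 3 -R-> 1 -L-> 2 -L-> 1 -R-> 4 -L-> 2 -L-> 1 -L-> 2 -R-> 2 -R-> 2 -L-> 1 -R-> 4
End state 4 is not accepting.

No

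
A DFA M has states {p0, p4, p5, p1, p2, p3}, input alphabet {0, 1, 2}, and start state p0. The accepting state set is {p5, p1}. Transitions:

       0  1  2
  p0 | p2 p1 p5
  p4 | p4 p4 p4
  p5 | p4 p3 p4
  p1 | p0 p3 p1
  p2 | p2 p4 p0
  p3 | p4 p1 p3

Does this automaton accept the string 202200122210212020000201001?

No

Trace: p0 -2-> p5 -0-> p4 -2-> p4 -2-> p4 -0-> p4 -0-> p4 -1-> p4 -2-> p4 -2-> p4 -2-> p4 -1-> p4 -0-> p4 -2-> p4 -1-> p4 -2-> p4 -0-> p4 -2-> p4 -0-> p4 -0-> p4 -0-> p4 -0-> p4 -2-> p4 -0-> p4 -1-> p4 -0-> p4 -0-> p4 -1-> p4
End state p4 is not accepting.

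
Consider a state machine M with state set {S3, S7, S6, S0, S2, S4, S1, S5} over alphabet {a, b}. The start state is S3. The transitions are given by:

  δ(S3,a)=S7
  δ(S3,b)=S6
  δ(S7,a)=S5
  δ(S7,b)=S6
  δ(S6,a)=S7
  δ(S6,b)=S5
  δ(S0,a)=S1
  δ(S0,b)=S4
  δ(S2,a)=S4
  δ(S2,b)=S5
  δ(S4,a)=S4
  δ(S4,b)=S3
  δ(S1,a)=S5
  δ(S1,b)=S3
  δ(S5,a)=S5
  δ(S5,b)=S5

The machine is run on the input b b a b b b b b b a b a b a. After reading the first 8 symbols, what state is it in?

S5

start at S3
read 'b': S3 → S6
read 'b': S6 → S5
read 'a': S5 → S5
read 'b': S5 → S5
read 'b': S5 → S5
read 'b': S5 → S5
read 'b': S5 → S5
read 'b': S5 → S5
After 8 symbols: S5.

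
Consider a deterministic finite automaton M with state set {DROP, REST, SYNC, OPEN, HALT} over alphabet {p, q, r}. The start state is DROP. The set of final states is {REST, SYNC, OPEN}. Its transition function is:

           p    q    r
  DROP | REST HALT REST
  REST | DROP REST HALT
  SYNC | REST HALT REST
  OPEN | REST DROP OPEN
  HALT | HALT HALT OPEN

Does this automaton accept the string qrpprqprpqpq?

start at DROP
read 'q': DROP → HALT
read 'r': HALT → OPEN
read 'p': OPEN → REST
read 'p': REST → DROP
read 'r': DROP → REST
read 'q': REST → REST
read 'p': REST → DROP
read 'r': DROP → REST
read 'p': REST → DROP
read 'q': DROP → HALT
read 'p': HALT → HALT
read 'q': HALT → HALT
End state HALT is not accepting.

No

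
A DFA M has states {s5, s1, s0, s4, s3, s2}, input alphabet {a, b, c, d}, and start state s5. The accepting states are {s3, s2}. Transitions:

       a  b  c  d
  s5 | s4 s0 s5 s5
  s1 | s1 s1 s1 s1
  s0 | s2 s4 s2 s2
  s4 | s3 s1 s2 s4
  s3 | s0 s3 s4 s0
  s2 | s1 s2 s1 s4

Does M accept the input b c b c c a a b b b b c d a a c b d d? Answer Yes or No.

Trace: s5 -b-> s0 -c-> s2 -b-> s2 -c-> s1 -c-> s1 -a-> s1 -a-> s1 -b-> s1 -b-> s1 -b-> s1 -b-> s1 -c-> s1 -d-> s1 -a-> s1 -a-> s1 -c-> s1 -b-> s1 -d-> s1 -d-> s1
End state s1 is not accepting.

No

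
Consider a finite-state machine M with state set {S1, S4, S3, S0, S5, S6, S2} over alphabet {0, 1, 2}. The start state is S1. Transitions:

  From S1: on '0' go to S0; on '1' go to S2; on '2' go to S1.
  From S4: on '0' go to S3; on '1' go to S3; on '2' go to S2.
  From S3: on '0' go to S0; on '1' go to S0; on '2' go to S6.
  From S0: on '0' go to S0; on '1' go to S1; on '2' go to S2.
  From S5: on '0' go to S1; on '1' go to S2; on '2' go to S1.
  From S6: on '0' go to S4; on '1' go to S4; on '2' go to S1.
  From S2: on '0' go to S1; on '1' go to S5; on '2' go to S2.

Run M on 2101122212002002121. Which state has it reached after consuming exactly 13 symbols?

S2

Trace: S1 -2-> S1 -1-> S2 -0-> S1 -1-> S2 -1-> S5 -2-> S1 -2-> S1 -2-> S1 -1-> S2 -2-> S2 -0-> S1 -0-> S0 -2-> S2
After 13 symbols: S2.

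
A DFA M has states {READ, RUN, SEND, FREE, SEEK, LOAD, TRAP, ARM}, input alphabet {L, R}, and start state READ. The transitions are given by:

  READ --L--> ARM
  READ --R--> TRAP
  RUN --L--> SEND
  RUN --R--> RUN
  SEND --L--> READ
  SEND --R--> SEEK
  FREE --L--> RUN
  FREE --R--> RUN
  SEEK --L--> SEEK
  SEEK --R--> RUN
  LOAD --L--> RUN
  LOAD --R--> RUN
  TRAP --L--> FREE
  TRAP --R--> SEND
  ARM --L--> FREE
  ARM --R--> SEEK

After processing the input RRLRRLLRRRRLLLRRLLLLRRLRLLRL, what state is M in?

Trace: READ -R-> TRAP -R-> SEND -L-> READ -R-> TRAP -R-> SEND -L-> READ -L-> ARM -R-> SEEK -R-> RUN -R-> RUN -R-> RUN -L-> SEND -L-> READ -L-> ARM -R-> SEEK -R-> RUN -L-> SEND -L-> READ -L-> ARM -L-> FREE -R-> RUN -R-> RUN -L-> SEND -R-> SEEK -L-> SEEK -L-> SEEK -R-> RUN -L-> SEND

SEND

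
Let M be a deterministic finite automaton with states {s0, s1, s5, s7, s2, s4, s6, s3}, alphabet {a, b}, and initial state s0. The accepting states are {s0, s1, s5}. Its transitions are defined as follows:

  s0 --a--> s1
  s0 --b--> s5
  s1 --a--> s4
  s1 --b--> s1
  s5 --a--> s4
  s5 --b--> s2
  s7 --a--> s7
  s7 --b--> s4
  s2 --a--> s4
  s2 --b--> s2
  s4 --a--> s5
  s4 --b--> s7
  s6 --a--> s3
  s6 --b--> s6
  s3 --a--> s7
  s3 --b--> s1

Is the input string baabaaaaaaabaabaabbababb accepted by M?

No

Trace: s0 -b-> s5 -a-> s4 -a-> s5 -b-> s2 -a-> s4 -a-> s5 -a-> s4 -a-> s5 -a-> s4 -a-> s5 -a-> s4 -b-> s7 -a-> s7 -a-> s7 -b-> s4 -a-> s5 -a-> s4 -b-> s7 -b-> s4 -a-> s5 -b-> s2 -a-> s4 -b-> s7 -b-> s4
End state s4 is not accepting.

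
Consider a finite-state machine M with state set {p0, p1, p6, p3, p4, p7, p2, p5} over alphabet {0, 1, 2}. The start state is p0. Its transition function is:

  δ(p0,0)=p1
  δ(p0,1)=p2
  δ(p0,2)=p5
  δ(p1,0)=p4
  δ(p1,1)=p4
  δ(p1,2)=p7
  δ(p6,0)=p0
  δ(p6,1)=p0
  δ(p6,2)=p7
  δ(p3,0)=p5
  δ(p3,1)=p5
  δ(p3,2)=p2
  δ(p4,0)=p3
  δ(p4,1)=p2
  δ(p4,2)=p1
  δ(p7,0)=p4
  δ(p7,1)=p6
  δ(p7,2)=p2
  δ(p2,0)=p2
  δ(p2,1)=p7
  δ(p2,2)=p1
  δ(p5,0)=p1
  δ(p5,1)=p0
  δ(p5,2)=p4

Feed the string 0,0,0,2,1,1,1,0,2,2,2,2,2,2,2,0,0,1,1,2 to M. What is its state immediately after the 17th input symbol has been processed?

Trace: p0 -0-> p1 -0-> p4 -0-> p3 -2-> p2 -1-> p7 -1-> p6 -1-> p0 -0-> p1 -2-> p7 -2-> p2 -2-> p1 -2-> p7 -2-> p2 -2-> p1 -2-> p7 -0-> p4 -0-> p3
After 17 symbols: p3.

p3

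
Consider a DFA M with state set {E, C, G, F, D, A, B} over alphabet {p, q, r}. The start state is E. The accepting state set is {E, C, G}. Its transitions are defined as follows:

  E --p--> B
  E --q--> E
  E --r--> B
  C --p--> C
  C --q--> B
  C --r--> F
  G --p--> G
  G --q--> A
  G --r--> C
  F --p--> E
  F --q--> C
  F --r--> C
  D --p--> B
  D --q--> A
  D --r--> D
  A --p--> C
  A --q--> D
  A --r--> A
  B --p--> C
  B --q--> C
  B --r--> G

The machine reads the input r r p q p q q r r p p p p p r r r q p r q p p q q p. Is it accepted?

start at E
read 'r': E → B
read 'r': B → G
read 'p': G → G
read 'q': G → A
read 'p': A → C
read 'q': C → B
read 'q': B → C
read 'r': C → F
read 'r': F → C
read 'p': C → C
read 'p': C → C
read 'p': C → C
read 'p': C → C
read 'p': C → C
read 'r': C → F
read 'r': F → C
read 'r': C → F
read 'q': F → C
read 'p': C → C
read 'r': C → F
read 'q': F → C
read 'p': C → C
read 'p': C → C
read 'q': C → B
read 'q': B → C
read 'p': C → C
End state C is accepting.

Yes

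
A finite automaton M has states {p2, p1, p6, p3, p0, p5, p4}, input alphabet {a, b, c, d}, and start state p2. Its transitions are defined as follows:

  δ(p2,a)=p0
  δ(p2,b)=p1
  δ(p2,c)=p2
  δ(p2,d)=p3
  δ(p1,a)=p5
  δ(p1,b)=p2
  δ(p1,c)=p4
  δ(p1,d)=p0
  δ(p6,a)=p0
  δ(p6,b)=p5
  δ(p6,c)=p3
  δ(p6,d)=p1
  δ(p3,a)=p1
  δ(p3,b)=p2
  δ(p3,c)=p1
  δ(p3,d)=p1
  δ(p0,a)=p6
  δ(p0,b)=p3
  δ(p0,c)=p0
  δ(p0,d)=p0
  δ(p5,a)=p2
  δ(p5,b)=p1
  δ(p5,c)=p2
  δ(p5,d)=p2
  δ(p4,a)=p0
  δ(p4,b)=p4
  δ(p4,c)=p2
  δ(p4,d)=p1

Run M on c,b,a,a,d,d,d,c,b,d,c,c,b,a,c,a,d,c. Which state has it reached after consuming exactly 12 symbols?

p2

p2 → p2 → p1 → p5 → p2 → p3 → p1 → p0 → p0 → p3 → p1 → p4 → p2
After 12 symbols: p2.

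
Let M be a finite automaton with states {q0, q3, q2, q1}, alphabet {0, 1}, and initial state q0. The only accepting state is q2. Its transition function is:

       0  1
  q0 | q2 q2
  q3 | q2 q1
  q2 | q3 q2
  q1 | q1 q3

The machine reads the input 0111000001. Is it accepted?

No

Trace: q0 -0-> q2 -1-> q2 -1-> q2 -1-> q2 -0-> q3 -0-> q2 -0-> q3 -0-> q2 -0-> q3 -1-> q1
End state q1 is not accepting.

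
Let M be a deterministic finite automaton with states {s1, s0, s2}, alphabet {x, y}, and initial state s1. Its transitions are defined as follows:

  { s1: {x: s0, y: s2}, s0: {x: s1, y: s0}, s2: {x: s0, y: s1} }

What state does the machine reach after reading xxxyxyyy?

start at s1
read 'x': s1 → s0
read 'x': s0 → s1
read 'x': s1 → s0
read 'y': s0 → s0
read 'x': s0 → s1
read 'y': s1 → s2
read 'y': s2 → s1
read 'y': s1 → s2

s2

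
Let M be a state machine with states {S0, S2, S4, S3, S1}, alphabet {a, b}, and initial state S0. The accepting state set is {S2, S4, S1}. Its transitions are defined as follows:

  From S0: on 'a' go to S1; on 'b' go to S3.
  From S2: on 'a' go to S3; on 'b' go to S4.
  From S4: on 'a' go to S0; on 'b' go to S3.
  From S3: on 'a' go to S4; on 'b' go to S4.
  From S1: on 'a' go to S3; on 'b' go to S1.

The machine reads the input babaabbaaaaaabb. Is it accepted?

S0 → S3 → S4 → S3 → S4 → S0 → S3 → S4 → S0 → S1 → S3 → S4 → S0 → S1 → S1 → S1
End state S1 is accepting.

Yes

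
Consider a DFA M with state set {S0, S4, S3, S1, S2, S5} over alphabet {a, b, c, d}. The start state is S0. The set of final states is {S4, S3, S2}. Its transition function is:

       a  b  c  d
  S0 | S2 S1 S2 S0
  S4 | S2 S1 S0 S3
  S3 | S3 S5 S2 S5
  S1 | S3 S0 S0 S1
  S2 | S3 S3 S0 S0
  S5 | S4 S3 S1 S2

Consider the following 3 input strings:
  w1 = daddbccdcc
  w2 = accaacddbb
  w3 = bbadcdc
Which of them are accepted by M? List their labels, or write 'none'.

w3

w1: S0 → S0 → S2 → S0 → S0 → S1 → S0 → S2 → S0 → S2 → S0  → end S0, rejected
w2: S0 → S2 → S0 → S2 → S3 → S3 → S2 → S0 → S0 → S1 → S0  → end S0, rejected
w3: S0 → S1 → S0 → S2 → S0 → S2 → S0 → S2  → end S2, accepted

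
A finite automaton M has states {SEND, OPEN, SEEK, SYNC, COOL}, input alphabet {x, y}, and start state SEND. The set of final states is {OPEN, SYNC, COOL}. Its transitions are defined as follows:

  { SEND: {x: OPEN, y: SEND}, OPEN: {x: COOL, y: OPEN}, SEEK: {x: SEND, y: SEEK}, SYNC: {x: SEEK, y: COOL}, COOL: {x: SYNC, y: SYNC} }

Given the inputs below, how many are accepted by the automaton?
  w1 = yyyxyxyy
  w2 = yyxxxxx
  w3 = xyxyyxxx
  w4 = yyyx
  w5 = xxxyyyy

w1:
  start at SEND
  read 'y': SEND → SEND
  read 'y': SEND → SEND
  read 'y': SEND → SEND
  read 'x': SEND → OPEN
  read 'y': OPEN → OPEN
  read 'x': OPEN → COOL
  read 'y': COOL → SYNC
  read 'y': SYNC → COOL
  end COOL, accepted
w2:
  start at SEND
  read 'y': SEND → SEND
  read 'y': SEND → SEND
  read 'x': SEND → OPEN
  read 'x': OPEN → COOL
  read 'x': COOL → SYNC
  read 'x': SYNC → SEEK
  read 'x': SEEK → SEND
  end SEND, rejected
w3:
  start at SEND
  read 'x': SEND → OPEN
  read 'y': OPEN → OPEN
  read 'x': OPEN → COOL
  read 'y': COOL → SYNC
  read 'y': SYNC → COOL
  read 'x': COOL → SYNC
  read 'x': SYNC → SEEK
  read 'x': SEEK → SEND
  end SEND, rejected
w4:
  start at SEND
  read 'y': SEND → SEND
  read 'y': SEND → SEND
  read 'y': SEND → SEND
  read 'x': SEND → OPEN
  end OPEN, accepted
w5:
  start at SEND
  read 'x': SEND → OPEN
  read 'x': OPEN → COOL
  read 'x': COOL → SYNC
  read 'y': SYNC → COOL
  read 'y': COOL → SYNC
  read 'y': SYNC → COOL
  read 'y': COOL → SYNC
  end SYNC, accepted

3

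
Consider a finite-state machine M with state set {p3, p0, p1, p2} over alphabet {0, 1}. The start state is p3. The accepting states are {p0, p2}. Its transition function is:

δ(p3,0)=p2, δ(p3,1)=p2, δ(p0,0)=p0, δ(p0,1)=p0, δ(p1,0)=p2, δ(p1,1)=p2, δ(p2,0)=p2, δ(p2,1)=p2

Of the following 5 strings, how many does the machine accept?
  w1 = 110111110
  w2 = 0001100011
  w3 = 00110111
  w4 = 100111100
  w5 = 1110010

5

w1:
  start at p3
  read '1': p3 → p2
  read '1': p2 → p2
  read '0': p2 → p2
  read '1': p2 → p2
  read '1': p2 → p2
  read '1': p2 → p2
  read '1': p2 → p2
  read '1': p2 → p2
  read '0': p2 → p2
  end p2, accepted
w2:
  start at p3
  read '0': p3 → p2
  read '0': p2 → p2
  read '0': p2 → p2
  read '1': p2 → p2
  read '1': p2 → p2
  read '0': p2 → p2
  read '0': p2 → p2
  read '0': p2 → p2
  read '1': p2 → p2
  read '1': p2 → p2
  end p2, accepted
w3:
  start at p3
  read '0': p3 → p2
  read '0': p2 → p2
  read '1': p2 → p2
  read '1': p2 → p2
  read '0': p2 → p2
  read '1': p2 → p2
  read '1': p2 → p2
  read '1': p2 → p2
  end p2, accepted
w4:
  start at p3
  read '1': p3 → p2
  read '0': p2 → p2
  read '0': p2 → p2
  read '1': p2 → p2
  read '1': p2 → p2
  read '1': p2 → p2
  read '1': p2 → p2
  read '0': p2 → p2
  read '0': p2 → p2
  end p2, accepted
w5:
  start at p3
  read '1': p3 → p2
  read '1': p2 → p2
  read '1': p2 → p2
  read '0': p2 → p2
  read '0': p2 → p2
  read '1': p2 → p2
  read '0': p2 → p2
  end p2, accepted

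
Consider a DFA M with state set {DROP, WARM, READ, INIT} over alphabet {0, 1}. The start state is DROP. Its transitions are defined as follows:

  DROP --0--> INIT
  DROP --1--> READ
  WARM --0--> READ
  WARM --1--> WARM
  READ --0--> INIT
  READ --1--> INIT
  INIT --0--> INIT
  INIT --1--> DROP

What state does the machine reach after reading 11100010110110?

Trace: DROP -1-> READ -1-> INIT -1-> DROP -0-> INIT -0-> INIT -0-> INIT -1-> DROP -0-> INIT -1-> DROP -1-> READ -0-> INIT -1-> DROP -1-> READ -0-> INIT

INIT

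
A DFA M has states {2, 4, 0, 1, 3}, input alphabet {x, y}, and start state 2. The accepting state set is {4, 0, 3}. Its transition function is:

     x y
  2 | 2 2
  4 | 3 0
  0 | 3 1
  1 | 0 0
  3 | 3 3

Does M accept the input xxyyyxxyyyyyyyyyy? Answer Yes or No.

Trace: 2 -x-> 2 -x-> 2 -y-> 2 -y-> 2 -y-> 2 -x-> 2 -x-> 2 -y-> 2 -y-> 2 -y-> 2 -y-> 2 -y-> 2 -y-> 2 -y-> 2 -y-> 2 -y-> 2 -y-> 2
End state 2 is not accepting.

No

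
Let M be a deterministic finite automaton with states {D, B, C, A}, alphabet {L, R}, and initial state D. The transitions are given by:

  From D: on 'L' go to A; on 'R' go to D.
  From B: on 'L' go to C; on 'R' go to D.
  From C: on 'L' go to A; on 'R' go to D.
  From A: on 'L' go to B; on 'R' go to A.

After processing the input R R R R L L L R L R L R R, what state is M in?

D → D → D → D → D → A → B → C → D → A → A → B → D → D

D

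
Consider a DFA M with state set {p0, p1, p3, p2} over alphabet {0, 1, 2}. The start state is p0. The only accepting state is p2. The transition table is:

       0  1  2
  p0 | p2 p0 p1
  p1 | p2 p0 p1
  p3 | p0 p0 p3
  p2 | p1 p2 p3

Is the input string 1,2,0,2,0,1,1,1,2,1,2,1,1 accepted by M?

start at p0
read '1': p0 → p0
read '2': p0 → p1
read '0': p1 → p2
read '2': p2 → p3
read '0': p3 → p0
read '1': p0 → p0
read '1': p0 → p0
read '1': p0 → p0
read '2': p0 → p1
read '1': p1 → p0
read '2': p0 → p1
read '1': p1 → p0
read '1': p0 → p0
End state p0 is not accepting.

No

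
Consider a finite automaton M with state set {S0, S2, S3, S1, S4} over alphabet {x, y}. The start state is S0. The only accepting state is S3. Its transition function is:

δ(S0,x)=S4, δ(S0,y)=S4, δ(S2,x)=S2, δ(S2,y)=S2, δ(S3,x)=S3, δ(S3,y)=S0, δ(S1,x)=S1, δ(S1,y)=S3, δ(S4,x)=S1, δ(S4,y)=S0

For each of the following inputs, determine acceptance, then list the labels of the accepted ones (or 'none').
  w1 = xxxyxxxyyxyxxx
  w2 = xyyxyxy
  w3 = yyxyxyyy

w1

w1: S0 → S4 → S1 → S1 → S3 → S3 → S3 → S3 → S0 → S4 → S1 → S3 → S3 → S3 → S3  → end S3, accepted
w2: S0 → S4 → S0 → S4 → S1 → S3 → S3 → S0  → end S0, rejected
w3: S0 → S4 → S0 → S4 → S0 → S4 → S0 → S4 → S0  → end S0, rejected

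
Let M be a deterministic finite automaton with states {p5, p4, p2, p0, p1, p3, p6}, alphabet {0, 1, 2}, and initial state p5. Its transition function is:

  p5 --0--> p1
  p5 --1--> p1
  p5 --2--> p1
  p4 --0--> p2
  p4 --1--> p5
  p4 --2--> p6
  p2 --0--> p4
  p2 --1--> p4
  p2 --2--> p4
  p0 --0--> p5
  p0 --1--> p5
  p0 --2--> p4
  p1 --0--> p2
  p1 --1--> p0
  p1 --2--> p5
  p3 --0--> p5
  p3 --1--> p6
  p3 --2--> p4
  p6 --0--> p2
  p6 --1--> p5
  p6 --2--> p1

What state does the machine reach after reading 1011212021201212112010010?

p1

start at p5
read '1': p5 → p1
read '0': p1 → p2
read '1': p2 → p4
read '1': p4 → p5
read '2': p5 → p1
read '1': p1 → p0
read '2': p0 → p4
read '0': p4 → p2
read '2': p2 → p4
read '1': p4 → p5
read '2': p5 → p1
read '0': p1 → p2
read '1': p2 → p4
read '2': p4 → p6
read '1': p6 → p5
read '2': p5 → p1
read '1': p1 → p0
read '1': p0 → p5
read '2': p5 → p1
read '0': p1 → p2
read '1': p2 → p4
read '0': p4 → p2
read '0': p2 → p4
read '1': p4 → p5
read '0': p5 → p1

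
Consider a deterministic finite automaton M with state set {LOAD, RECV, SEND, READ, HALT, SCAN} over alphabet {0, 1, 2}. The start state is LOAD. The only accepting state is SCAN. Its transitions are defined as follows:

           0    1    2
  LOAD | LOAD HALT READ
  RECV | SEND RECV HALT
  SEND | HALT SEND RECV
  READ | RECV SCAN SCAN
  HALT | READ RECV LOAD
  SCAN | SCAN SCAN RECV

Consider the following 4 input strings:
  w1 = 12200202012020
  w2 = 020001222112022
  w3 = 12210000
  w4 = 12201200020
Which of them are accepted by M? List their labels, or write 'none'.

w1: Trace: LOAD -1-> HALT -2-> LOAD -2-> READ -0-> RECV -0-> SEND -2-> RECV -0-> SEND -2-> RECV -0-> SEND -1-> SEND -2-> RECV -0-> SEND -2-> RECV -0-> SEND  → end SEND, rejected
w2: Trace: LOAD -0-> LOAD -2-> READ -0-> RECV -0-> SEND -0-> HALT -1-> RECV -2-> HALT -2-> LOAD -2-> READ -1-> SCAN -1-> SCAN -2-> RECV -0-> SEND -2-> RECV -2-> HALT  → end HALT, rejected
w3: Trace: LOAD -1-> HALT -2-> LOAD -2-> READ -1-> SCAN -0-> SCAN -0-> SCAN -0-> SCAN -0-> SCAN  → end SCAN, accepted
w4: Trace: LOAD -1-> HALT -2-> LOAD -2-> READ -0-> RECV -1-> RECV -2-> HALT -0-> READ -0-> RECV -0-> SEND -2-> RECV -0-> SEND  → end SEND, rejected

w3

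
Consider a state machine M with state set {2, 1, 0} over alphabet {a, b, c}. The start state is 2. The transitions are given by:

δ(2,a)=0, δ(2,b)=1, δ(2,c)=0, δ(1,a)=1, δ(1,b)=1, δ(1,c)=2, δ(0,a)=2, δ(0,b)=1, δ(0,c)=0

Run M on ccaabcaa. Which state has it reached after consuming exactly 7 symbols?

2 → 0 → 0 → 2 → 0 → 1 → 2 → 0
After 7 symbols: 0.

0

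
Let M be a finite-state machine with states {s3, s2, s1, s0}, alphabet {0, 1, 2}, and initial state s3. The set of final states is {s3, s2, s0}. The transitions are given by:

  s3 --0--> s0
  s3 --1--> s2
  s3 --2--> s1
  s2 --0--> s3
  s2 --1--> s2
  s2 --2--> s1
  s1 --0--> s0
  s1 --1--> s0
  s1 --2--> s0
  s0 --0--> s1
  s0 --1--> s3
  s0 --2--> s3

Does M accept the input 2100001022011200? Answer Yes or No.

No

start at s3
read '2': s3 → s1
read '1': s1 → s0
read '0': s0 → s1
read '0': s1 → s0
read '0': s0 → s1
read '0': s1 → s0
read '1': s0 → s3
read '0': s3 → s0
read '2': s0 → s3
read '2': s3 → s1
read '0': s1 → s0
read '1': s0 → s3
read '1': s3 → s2
read '2': s2 → s1
read '0': s1 → s0
read '0': s0 → s1
End state s1 is not accepting.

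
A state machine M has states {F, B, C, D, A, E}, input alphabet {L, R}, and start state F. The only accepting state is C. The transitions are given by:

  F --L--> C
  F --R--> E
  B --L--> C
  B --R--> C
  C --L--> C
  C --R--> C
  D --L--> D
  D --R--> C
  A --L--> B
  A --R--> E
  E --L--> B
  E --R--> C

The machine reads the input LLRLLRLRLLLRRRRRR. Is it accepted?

Yes

F → C → C → C → C → C → C → C → C → C → C → C → C → C → C → C → C → C
End state C is accepting.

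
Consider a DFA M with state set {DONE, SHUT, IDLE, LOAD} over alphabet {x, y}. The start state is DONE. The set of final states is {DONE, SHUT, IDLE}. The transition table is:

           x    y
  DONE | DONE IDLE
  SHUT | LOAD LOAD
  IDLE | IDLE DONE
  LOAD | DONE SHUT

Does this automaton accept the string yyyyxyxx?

Yes

DONE → IDLE → DONE → IDLE → DONE → DONE → IDLE → IDLE → IDLE
End state IDLE is accepting.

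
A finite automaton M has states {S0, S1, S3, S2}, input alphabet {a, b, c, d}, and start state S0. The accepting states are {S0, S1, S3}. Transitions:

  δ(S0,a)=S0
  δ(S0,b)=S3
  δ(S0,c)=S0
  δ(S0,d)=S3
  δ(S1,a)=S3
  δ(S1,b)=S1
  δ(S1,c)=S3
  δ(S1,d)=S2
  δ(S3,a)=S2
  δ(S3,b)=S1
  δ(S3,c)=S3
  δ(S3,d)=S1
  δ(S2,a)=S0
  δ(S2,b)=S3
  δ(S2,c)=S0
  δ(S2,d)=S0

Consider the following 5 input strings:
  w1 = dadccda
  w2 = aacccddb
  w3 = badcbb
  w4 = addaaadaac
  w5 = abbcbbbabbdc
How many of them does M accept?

w1:
  start at S0
  read 'd': S0 → S3
  read 'a': S3 → S2
  read 'd': S2 → S0
  read 'c': S0 → S0
  read 'c': S0 → S0
  read 'd': S0 → S3
  read 'a': S3 → S2
  end S2, rejected
w2:
  start at S0
  read 'a': S0 → S0
  read 'a': S0 → S0
  read 'c': S0 → S0
  read 'c': S0 → S0
  read 'c': S0 → S0
  read 'd': S0 → S3
  read 'd': S3 → S1
  read 'b': S1 → S1
  end S1, accepted
w3:
  start at S0
  read 'b': S0 → S3
  read 'a': S3 → S2
  read 'd': S2 → S0
  read 'c': S0 → S0
  read 'b': S0 → S3
  read 'b': S3 → S1
  end S1, accepted
w4:
  start at S0
  read 'a': S0 → S0
  read 'd': S0 → S3
  read 'd': S3 → S1
  read 'a': S1 → S3
  read 'a': S3 → S2
  read 'a': S2 → S0
  read 'd': S0 → S3
  read 'a': S3 → S2
  read 'a': S2 → S0
  read 'c': S0 → S0
  end S0, accepted
w5:
  start at S0
  read 'a': S0 → S0
  read 'b': S0 → S3
  read 'b': S3 → S1
  read 'c': S1 → S3
  read 'b': S3 → S1
  read 'b': S1 → S1
  read 'b': S1 → S1
  read 'a': S1 → S3
  read 'b': S3 → S1
  read 'b': S1 → S1
  read 'd': S1 → S2
  read 'c': S2 → S0
  end S0, accepted

4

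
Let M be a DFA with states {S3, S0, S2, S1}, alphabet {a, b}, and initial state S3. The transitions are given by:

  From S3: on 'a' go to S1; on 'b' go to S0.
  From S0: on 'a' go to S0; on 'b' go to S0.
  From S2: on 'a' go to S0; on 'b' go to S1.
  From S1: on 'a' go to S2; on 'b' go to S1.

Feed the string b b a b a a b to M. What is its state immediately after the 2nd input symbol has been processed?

start at S3
read 'b': S3 → S0
read 'b': S0 → S0
After 2 symbols: S0.

S0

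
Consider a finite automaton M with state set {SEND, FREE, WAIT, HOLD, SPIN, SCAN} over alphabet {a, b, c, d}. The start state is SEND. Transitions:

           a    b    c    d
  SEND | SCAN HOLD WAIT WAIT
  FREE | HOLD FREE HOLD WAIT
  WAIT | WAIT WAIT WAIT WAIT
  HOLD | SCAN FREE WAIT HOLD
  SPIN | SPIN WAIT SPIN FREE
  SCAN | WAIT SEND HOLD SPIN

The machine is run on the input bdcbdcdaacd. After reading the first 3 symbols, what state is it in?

WAIT

SEND → HOLD → HOLD → WAIT
After 3 symbols: WAIT.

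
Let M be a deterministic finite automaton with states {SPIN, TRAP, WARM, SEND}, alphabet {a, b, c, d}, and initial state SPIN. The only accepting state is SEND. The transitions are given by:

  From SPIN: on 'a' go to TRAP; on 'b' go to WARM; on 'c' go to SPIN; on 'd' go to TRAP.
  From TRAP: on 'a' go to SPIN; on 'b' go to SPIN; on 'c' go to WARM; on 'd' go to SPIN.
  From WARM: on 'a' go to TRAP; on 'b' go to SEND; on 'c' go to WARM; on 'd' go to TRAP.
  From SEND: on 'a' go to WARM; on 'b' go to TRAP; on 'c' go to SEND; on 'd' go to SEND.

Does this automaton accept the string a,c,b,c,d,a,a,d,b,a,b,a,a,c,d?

SPIN → TRAP → WARM → SEND → SEND → SEND → WARM → TRAP → SPIN → WARM → TRAP → SPIN → TRAP → SPIN → SPIN → TRAP
End state TRAP is not accepting.

No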